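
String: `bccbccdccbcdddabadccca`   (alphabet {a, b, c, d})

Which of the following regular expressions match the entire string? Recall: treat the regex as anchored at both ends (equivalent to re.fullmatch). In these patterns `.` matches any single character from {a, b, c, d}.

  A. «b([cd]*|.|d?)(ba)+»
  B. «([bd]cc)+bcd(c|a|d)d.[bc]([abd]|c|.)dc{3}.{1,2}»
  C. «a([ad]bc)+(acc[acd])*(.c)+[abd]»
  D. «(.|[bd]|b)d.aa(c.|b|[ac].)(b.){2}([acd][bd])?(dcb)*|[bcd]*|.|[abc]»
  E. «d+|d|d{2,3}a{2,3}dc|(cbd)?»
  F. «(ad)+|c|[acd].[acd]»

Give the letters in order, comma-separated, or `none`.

A → no match — must end with `ba`
B → match
C → no match — must start with `a`
D → no match
E → no match
F → no match

B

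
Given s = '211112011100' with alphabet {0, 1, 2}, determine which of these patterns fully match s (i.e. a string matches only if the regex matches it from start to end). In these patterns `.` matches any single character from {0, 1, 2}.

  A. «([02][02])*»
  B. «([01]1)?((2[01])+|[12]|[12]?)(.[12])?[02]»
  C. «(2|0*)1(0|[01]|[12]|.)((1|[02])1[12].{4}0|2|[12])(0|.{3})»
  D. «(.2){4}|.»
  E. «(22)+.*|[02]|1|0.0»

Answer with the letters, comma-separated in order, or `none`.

A → no match
B → no match
C → match
D → no match
E → no match

C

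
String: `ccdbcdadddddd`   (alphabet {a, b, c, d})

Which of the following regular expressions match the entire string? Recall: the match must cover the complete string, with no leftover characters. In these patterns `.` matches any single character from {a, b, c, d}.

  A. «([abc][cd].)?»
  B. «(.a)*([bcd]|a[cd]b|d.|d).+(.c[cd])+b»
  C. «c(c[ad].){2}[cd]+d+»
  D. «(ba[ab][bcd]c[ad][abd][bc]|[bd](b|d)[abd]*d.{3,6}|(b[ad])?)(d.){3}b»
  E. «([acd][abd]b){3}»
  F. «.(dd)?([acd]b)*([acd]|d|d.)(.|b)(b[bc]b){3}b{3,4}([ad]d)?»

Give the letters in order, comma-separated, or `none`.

C

A → no match
B → no match — must end with `b`
C → match
D → no match — must end with `b`
E → no match — must end with `b`
F → no match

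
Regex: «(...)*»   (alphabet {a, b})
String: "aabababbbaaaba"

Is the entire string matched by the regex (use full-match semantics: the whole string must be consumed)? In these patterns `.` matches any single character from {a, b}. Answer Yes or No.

No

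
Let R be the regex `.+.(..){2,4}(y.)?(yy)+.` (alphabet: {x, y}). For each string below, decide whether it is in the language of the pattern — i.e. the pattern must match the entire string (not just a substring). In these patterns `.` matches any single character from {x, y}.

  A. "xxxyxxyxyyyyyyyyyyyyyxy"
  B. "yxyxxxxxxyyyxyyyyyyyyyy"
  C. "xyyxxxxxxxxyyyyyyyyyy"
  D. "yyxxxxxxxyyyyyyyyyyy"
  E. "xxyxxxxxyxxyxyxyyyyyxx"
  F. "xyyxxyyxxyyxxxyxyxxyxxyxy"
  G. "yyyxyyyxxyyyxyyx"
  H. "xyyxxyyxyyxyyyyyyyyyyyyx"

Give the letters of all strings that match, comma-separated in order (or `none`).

B, C, D, G, H

A → no match
B → match
C → match
D → match
E → no match
F → no match
G → match
H → match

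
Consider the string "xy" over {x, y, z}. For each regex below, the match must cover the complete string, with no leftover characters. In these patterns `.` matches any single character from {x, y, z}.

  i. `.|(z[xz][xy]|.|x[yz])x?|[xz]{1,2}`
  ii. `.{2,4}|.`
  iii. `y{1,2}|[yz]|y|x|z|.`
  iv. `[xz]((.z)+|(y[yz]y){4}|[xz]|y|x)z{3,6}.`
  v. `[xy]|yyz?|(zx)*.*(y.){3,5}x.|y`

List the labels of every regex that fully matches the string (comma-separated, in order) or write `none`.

i, ii

i → match
ii → match
iii → no match
iv → no match
v → no match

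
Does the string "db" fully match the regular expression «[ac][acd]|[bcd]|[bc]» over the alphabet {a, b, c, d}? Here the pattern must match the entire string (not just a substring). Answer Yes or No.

No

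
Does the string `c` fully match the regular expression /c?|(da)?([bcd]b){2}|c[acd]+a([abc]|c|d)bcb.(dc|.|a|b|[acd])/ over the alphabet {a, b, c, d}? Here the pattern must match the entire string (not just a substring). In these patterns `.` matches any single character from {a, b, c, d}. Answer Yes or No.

Yes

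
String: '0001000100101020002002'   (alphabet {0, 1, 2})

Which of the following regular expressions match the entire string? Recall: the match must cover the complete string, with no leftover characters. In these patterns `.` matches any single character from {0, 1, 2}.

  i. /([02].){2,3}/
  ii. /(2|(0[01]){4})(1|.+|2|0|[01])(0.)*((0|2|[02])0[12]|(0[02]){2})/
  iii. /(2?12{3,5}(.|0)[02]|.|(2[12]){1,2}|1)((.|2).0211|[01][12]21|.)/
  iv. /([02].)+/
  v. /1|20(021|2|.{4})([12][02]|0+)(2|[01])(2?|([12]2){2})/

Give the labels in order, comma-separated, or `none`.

ii

i → no match
ii → match
iii → no match
iv → no match
v → no match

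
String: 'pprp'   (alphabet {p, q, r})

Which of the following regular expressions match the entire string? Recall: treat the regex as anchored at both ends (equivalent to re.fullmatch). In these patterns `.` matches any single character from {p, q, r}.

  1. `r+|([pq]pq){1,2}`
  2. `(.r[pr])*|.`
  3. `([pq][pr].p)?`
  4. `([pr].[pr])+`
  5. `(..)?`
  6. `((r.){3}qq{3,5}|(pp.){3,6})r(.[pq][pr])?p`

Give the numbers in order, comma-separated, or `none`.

1 → no match
2 → no match
3 → match
4 → no match
5 → no match
6 → no match

3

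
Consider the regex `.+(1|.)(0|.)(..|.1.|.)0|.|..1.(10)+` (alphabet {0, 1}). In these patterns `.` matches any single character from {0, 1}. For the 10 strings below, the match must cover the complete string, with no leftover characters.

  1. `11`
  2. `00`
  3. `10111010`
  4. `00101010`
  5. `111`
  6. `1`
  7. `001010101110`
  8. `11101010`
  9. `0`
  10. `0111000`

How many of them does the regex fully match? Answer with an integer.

1 → no match
2 → no match
3 → match
4 → match
5 → no match
6 → match
7 → match
8 → match
9 → match
10 → match
Total matched: 7

7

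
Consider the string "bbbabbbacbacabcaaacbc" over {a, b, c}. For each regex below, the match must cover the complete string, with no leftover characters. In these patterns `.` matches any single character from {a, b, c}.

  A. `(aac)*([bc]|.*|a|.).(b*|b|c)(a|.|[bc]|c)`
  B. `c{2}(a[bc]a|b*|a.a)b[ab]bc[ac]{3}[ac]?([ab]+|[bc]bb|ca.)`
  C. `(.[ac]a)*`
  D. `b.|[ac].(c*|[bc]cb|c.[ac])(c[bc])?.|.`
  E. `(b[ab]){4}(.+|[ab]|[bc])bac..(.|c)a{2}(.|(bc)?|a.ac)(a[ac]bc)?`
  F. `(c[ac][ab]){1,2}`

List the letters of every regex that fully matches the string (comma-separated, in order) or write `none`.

A, E

A → match
B → no match — must start with "c"
C → no match
D → no match
E → match
F → no match — must start with "c"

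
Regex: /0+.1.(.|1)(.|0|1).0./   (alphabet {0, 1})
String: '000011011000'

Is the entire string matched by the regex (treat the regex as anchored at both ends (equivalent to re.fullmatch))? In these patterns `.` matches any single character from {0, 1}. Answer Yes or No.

Yes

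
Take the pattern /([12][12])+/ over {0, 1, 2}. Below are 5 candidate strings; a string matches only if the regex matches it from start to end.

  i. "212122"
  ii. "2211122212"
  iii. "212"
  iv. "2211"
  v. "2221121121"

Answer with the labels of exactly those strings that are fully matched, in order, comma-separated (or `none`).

i, ii, iv, v

i → match
ii → match
iii → no match
iv → match
v → match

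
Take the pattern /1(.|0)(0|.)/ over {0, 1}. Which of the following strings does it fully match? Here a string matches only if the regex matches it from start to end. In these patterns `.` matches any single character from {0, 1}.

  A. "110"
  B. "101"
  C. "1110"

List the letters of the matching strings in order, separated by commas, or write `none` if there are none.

A, B

A. "110" → match
B. "101" → match
C. "1110" → no match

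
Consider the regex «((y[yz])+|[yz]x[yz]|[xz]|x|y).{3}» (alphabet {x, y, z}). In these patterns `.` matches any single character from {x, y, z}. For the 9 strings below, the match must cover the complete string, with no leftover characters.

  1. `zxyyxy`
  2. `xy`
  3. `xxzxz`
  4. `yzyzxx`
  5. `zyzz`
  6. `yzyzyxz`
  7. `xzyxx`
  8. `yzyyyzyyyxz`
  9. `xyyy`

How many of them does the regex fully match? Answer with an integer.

5

1 → match
2 → no match
3 → no match
4 → no match
5 → match
6 → match
7 → no match
8 → match
9 → match
Total matched: 5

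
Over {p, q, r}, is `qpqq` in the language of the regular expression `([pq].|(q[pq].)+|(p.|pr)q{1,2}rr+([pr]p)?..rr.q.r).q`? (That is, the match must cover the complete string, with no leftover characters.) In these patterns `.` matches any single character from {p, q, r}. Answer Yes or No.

Yes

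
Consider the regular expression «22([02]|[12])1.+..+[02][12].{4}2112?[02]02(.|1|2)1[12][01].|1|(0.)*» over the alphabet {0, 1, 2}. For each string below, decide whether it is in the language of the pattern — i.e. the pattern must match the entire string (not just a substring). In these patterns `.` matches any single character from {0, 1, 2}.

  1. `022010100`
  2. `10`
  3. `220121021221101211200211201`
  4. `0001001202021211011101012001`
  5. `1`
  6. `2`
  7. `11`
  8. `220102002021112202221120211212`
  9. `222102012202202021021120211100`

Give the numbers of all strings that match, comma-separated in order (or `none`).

3, 5, 9

1. `022010100` → no match
2. `10` → no match
3 → match
4 → no match
5. `1` → match
6. `2` → no match
7. `11` → no match
8 → no match
9 → match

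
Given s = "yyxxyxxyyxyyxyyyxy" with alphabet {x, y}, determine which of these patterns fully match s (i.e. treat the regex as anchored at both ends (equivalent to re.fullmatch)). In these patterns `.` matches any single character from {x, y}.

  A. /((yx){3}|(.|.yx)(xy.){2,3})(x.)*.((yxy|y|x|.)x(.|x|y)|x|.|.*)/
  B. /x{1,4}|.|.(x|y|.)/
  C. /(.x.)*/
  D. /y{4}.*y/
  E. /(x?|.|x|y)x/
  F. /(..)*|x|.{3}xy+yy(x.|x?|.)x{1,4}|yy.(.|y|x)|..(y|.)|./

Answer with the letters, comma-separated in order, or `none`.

A, F

A → match
B → no match
C → no match
D → no match
E → no match — must end with "x"
F → match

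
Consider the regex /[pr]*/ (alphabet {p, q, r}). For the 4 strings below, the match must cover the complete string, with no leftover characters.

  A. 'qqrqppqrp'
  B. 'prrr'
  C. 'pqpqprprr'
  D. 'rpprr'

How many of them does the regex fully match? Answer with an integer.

A → no match
B → match
C → no match
D → match
Total matched: 2

2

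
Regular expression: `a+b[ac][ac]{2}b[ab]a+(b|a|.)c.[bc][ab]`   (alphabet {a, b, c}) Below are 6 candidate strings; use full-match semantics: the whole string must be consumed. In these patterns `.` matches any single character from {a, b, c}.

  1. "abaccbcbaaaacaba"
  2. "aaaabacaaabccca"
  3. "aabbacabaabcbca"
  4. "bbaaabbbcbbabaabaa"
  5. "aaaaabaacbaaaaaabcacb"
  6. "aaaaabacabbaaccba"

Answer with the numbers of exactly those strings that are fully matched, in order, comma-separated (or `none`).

5, 6

1 → no match
2 → no match
3 → no match
4 → no match — must start with "a"
5 → match
6 → match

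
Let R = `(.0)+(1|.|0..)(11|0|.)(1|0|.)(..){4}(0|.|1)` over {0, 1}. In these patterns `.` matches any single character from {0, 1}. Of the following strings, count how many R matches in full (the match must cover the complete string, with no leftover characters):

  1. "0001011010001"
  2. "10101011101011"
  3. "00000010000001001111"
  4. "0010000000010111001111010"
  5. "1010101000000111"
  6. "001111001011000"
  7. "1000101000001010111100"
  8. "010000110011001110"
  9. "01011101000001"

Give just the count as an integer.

1 → no match
2 → match
3 → match
4 → match
5 → match
6 → match
7 → match
8 → no match
9 → no match
Total matched: 6

6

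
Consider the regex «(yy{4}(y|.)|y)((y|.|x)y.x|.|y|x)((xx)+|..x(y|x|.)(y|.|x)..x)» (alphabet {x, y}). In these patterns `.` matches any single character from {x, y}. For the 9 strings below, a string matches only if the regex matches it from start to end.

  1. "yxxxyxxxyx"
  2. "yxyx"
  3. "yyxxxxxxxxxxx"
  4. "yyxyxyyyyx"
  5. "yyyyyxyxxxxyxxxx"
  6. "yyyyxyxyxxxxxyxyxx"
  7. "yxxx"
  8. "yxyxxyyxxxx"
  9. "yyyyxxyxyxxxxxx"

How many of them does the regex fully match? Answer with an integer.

1 → no match
2 → no match
3 → no match
4 → match
5 → no match
6 → no match
7 → match
8 → no match
9 → no match
Total matched: 2

2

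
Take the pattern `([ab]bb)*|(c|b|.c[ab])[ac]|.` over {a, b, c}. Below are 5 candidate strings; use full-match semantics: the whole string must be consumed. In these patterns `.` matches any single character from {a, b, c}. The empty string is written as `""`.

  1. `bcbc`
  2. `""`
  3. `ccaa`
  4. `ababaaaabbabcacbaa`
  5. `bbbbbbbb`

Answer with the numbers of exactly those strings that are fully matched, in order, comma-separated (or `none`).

1, 2, 3

1 → match
2 → match
3 → match
4 → no match
5 → no match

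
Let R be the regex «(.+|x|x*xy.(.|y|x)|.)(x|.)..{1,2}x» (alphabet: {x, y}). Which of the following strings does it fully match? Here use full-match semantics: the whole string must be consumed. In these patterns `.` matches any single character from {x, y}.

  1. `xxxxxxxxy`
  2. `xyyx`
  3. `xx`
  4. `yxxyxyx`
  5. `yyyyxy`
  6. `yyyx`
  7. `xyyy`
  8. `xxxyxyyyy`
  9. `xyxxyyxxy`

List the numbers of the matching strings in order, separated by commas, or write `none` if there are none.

4

1. `xxxxxxxxy` → no match — must end with `x`
2. `xyyx` → no match
3. `xx` → no match
4. `yxxyxyx` → match
5. `yyyyxy` → no match — must end with `x`
6. `yyyx` → no match
7. `xyyy` → no match — must end with `x`
8. `xxxyxyyyy` → no match — must end with `x`
9. `xyxxyyxxy` → no match — must end with `x`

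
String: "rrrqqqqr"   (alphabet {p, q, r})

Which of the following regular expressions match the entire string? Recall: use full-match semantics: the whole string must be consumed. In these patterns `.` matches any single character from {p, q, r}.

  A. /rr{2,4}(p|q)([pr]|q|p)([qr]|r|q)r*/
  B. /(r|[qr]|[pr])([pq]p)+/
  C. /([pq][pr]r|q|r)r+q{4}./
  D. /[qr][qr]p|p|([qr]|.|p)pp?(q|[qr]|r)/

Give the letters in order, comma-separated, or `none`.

A → no match
B → no match — must end with "p"
C → match
D → no match

C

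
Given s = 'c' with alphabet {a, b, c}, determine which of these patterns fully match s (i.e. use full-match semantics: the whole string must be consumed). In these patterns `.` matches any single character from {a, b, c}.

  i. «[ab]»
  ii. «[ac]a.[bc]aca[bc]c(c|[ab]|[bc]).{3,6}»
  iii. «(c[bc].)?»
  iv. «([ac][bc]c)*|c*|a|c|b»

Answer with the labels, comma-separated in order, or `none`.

iv

i → no match
ii → no match
iii → no match
iv → match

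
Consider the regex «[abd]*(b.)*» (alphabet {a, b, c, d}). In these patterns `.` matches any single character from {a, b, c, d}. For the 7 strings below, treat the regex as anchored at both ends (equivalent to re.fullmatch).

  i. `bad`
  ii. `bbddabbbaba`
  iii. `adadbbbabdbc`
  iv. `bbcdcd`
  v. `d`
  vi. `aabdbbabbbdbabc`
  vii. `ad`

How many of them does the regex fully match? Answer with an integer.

i. `bad` → match
ii. `bbddabbbaba` → match
iii. `adadbbbabdbc` → match
iv. `bbcdcd` → no match
v. `d` → match
vi → match
vii. `ad` → match
Total matched: 6

6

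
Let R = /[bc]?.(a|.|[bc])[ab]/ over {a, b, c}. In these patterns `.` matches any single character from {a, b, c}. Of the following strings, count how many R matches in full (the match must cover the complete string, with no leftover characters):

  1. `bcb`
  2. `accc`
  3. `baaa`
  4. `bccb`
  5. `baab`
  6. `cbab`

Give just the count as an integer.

1 → match
2 → no match
3 → match
4 → match
5 → match
6 → match
Total matched: 5

5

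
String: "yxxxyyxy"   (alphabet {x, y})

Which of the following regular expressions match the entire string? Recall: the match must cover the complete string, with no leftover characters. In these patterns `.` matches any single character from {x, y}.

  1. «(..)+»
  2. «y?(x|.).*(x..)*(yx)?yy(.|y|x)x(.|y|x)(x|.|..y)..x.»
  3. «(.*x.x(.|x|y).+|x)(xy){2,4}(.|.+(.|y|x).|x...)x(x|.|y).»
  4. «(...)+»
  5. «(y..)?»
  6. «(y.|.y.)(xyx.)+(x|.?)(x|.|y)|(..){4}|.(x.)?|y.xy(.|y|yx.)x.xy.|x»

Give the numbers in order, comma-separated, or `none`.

1, 6

1 → match
2 → no match
3 → no match
4 → no match
5 → no match
6 → match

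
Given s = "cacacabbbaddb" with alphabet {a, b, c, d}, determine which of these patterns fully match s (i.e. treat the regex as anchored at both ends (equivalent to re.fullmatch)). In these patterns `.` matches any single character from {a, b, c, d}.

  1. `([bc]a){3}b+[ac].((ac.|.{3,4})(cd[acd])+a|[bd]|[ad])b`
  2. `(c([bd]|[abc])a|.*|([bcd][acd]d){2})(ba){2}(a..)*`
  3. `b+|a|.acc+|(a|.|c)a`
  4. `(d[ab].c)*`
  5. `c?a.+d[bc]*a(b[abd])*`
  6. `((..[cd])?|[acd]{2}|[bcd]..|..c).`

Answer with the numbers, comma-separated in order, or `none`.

1

1 → match
2 → no match
3 → no match
4 → no match
5 → no match
6 → no match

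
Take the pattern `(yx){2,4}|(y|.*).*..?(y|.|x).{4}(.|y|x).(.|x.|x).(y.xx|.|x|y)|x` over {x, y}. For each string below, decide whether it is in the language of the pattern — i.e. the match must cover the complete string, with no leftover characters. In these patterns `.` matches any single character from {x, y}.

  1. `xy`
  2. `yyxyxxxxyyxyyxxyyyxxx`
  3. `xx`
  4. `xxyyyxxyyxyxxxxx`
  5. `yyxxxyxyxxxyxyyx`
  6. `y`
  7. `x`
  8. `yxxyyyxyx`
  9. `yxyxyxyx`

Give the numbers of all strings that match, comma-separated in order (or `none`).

2, 4, 5, 7, 9

1 → no match
2 → match
3 → no match
4 → match
5 → match
6 → no match
7 → match
8 → no match
9 → match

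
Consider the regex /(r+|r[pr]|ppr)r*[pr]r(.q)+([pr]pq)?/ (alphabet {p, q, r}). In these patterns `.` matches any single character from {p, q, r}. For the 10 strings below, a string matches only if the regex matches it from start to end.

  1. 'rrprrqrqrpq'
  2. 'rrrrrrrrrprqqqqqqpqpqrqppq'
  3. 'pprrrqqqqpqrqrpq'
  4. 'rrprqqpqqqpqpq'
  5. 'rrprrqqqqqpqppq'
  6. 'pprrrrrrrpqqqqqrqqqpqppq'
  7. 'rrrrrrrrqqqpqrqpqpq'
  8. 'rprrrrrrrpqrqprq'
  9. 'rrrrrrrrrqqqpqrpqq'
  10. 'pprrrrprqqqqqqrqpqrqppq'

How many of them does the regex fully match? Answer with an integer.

1. 'rrprrqrqrpq' → match
2 → match
3 → match
4 → match
5 → match
6 → match
7 → match
8 → no match
9 → no match
10 → match
Total matched: 8

8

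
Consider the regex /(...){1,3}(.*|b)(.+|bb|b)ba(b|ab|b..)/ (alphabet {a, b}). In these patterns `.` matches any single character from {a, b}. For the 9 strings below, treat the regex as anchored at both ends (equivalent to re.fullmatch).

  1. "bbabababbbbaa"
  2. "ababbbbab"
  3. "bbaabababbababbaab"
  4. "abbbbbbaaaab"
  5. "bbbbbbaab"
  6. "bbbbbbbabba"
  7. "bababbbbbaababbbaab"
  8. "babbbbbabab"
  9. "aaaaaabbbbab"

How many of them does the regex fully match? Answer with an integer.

7

1 → no match
2 → match
3 → match
4 → no match
5 → match
6 → match
7 → match
8 → match
9 → match
Total matched: 7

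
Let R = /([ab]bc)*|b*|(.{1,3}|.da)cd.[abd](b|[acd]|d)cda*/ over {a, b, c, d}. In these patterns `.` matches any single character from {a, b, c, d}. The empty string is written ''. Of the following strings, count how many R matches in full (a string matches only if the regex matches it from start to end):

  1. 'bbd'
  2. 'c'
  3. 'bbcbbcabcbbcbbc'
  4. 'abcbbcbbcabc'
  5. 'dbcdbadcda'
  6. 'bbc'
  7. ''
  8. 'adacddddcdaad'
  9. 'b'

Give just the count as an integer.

1 → no match
2 → no match
3 → match
4 → match
5 → match
6 → match
7 → match
8 → no match
9 → match
Total matched: 6

6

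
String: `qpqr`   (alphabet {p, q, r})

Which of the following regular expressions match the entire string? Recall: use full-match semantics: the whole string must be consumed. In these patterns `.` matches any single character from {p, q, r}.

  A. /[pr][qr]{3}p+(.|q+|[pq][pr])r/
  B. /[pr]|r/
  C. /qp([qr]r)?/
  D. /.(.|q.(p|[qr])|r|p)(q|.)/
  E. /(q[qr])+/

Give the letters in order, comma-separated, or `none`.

A → no match
B → no match
C → match
D → no match
E → no match

C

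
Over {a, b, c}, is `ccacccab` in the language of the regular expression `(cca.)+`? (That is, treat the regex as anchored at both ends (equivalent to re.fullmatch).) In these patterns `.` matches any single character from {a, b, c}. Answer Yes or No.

Yes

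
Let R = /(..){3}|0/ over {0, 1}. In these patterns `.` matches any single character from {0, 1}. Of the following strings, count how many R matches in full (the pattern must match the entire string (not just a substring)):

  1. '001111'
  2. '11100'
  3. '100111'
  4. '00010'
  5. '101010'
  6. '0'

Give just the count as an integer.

1. '001111' → match
2. '11100' → no match
3. '100111' → match
4. '00010' → no match
5. '101010' → match
6. '0' → match
Total matched: 4

4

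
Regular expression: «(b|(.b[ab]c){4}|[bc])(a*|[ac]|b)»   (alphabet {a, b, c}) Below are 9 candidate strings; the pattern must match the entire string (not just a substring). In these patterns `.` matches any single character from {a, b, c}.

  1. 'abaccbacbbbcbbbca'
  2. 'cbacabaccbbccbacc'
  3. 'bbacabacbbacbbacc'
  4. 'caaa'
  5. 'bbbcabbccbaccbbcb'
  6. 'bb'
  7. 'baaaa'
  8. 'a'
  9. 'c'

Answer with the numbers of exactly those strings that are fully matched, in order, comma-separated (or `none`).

1, 2, 3, 4, 5, 6, 7, 9

1 → match
2 → match
3 → match
4 → match
5 → match
6 → match
7 → match
8 → no match
9 → match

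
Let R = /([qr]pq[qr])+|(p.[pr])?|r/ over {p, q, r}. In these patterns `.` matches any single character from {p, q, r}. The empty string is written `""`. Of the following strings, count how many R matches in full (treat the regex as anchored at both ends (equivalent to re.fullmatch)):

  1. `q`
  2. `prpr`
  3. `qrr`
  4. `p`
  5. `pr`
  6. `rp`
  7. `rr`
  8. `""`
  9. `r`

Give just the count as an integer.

2

1 → no match
2 → no match
3 → no match
4 → no match
5 → no match
6 → no match
7 → no match
8 → match
9 → match
Total matched: 2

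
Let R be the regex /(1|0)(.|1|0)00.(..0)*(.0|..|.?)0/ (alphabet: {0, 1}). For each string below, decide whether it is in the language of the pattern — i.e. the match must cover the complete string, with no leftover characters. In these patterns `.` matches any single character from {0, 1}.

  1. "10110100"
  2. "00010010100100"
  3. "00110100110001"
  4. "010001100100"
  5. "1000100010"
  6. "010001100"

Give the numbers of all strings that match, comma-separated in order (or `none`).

1 → no match
2 → no match
3 → no match — must end with "0"
4 → match
5 → match
6 → match

4, 5, 6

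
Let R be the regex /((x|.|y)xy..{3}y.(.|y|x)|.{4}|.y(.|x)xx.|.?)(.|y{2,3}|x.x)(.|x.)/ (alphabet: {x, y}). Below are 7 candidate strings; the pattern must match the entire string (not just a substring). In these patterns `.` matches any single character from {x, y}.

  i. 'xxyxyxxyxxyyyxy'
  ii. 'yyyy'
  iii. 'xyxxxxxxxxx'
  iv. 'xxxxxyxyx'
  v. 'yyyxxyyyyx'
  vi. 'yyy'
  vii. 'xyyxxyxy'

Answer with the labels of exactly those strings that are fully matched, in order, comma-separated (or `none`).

i → match
ii → match
iii → match
iv → no match
v → match
vi → match
vii → match

i, ii, iii, v, vi, vii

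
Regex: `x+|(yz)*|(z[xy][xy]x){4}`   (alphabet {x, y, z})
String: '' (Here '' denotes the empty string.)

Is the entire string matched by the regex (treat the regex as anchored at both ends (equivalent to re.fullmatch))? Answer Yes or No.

Yes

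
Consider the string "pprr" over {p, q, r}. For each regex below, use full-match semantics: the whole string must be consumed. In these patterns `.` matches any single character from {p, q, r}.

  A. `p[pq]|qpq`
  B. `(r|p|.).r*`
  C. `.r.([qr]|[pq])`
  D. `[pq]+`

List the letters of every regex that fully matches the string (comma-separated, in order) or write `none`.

A → no match
B → match
C → no match
D → no match

B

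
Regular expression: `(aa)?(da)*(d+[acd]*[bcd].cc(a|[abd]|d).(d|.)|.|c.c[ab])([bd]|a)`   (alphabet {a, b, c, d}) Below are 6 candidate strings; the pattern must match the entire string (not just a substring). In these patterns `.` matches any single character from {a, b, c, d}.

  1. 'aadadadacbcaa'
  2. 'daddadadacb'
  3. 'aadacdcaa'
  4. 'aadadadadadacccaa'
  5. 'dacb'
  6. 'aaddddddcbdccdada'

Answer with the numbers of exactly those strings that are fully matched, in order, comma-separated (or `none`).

1 → match
2. 'daddadadacb' → no match
3. 'aadacdcaa' → match
4 → match
5. 'dacb' → match
6 → match

1, 3, 4, 5, 6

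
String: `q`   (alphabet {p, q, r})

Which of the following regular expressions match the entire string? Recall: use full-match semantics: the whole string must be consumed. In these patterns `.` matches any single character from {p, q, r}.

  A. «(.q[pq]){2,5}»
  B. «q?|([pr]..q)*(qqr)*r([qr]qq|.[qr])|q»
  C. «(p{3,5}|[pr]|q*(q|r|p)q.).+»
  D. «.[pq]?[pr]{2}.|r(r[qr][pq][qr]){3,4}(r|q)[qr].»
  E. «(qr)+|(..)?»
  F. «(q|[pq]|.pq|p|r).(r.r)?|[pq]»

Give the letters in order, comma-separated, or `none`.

A → no match
B → match
C → no match
D → no match
E → no match
F → match

B, F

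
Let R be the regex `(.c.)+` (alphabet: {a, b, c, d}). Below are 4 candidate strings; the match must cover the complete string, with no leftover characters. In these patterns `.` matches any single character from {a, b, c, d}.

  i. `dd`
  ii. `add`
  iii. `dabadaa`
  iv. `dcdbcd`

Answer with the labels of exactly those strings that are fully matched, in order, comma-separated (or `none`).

i. `dd` → no match
ii. `add` → no match
iii. `dabadaa` → no match
iv. `dcdbcd` → match

iv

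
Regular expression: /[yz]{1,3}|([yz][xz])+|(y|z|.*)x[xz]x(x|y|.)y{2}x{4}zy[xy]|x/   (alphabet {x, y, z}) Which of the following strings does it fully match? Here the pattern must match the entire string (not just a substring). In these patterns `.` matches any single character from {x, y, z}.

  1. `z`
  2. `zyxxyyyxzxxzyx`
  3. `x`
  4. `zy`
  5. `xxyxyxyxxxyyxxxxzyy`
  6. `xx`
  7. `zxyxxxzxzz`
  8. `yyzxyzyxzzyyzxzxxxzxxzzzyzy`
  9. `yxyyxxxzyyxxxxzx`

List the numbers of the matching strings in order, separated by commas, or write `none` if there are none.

1, 3, 4

1. `z` → match
2 → no match
3. `x` → match
4. `zy` → match
5 → no match
6. `xx` → no match
7. `zxyxxxzxzz` → no match
8 → no match
9 → no match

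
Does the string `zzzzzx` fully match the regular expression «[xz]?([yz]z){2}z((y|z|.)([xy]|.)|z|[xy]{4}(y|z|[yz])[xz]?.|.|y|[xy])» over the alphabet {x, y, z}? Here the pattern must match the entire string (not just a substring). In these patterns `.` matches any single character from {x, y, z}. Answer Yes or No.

Yes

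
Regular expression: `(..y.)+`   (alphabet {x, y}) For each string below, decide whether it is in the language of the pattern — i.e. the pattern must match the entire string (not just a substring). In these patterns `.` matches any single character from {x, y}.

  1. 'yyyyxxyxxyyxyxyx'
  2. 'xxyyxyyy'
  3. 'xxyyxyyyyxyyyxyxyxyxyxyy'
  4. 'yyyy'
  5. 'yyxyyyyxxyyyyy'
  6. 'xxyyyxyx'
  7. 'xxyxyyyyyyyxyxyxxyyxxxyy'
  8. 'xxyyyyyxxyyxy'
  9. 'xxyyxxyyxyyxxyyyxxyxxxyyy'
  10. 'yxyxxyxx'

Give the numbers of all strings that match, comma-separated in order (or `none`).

1, 2, 3, 4, 6, 7

1 → match
2 → match
3 → match
4 → match
5 → no match
6 → match
7 → match
8 → no match
9 → no match
10 → no match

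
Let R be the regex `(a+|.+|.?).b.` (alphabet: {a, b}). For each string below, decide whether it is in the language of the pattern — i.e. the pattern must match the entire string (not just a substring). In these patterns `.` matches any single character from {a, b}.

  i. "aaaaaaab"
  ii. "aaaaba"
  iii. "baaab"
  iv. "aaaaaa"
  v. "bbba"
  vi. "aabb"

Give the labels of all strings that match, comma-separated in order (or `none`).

i → no match
ii → match
iii → no match
iv → no match
v → match
vi → match

ii, v, vi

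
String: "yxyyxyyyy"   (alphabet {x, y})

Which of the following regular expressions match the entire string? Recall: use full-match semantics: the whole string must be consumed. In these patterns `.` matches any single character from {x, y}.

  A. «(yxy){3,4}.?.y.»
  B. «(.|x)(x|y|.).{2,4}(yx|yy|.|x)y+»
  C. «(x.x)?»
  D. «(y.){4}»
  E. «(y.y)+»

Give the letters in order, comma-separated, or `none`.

B, E

A → no match
B → match
C → no match
D → no match
E → match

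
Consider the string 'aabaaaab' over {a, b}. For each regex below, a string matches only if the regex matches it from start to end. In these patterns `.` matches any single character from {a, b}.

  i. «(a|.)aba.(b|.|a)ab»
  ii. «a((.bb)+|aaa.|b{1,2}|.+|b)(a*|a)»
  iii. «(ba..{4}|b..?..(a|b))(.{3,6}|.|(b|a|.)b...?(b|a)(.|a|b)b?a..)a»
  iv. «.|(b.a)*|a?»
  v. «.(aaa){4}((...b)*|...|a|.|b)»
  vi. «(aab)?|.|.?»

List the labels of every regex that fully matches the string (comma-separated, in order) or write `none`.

i, ii

i → match
ii → match
iii → no match — must end with 'a'
iv → no match
v → no match
vi → no match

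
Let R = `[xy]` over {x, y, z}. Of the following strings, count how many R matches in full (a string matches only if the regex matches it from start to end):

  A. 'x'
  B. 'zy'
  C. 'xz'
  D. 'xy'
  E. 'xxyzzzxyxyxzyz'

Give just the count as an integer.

A → match
B → no match
C → no match
D → no match
E → no match
Total matched: 1

1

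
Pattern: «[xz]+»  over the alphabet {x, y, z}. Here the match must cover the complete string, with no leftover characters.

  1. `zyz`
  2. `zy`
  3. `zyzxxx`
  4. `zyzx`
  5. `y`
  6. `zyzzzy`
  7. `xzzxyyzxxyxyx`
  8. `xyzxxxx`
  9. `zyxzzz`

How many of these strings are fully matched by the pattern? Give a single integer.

1. `zyz` → no match
2. `zy` → no match
3. `zyzxxx` → no match
4. `zyzx` → no match
5. `y` → no match
6. `zyzzzy` → no match
7 → no match
8. `xyzxxxx` → no match
9. `zyxzzz` → no match
Total matched: 0

0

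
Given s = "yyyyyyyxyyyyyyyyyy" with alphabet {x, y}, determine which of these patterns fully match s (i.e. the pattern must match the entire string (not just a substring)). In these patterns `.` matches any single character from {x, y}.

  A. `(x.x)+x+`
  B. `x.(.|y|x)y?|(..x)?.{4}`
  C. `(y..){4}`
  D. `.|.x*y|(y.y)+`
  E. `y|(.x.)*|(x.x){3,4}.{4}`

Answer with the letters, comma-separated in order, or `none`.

A → no match — must start with "x"
B → no match
C → no match
D → match
E → no match

D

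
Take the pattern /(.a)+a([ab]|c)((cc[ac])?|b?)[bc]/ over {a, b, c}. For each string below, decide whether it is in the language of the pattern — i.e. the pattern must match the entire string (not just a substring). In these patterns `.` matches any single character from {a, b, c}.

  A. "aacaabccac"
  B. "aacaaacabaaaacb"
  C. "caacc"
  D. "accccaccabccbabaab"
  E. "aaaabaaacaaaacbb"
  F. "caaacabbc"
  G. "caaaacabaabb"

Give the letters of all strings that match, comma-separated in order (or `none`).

A, B, C, E

A → match
B → match
C → match
D → no match
E → match
F → no match
G → no match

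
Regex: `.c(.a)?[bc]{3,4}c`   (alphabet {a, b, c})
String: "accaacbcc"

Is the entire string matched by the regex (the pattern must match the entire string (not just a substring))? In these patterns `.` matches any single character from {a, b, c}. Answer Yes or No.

No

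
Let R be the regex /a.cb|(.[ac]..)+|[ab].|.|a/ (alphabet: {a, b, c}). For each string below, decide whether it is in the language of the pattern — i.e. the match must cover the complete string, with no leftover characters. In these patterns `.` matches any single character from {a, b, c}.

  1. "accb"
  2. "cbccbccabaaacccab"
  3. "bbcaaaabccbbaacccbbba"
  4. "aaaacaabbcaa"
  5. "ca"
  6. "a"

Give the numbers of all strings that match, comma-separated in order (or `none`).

1, 4, 6

1 → match
2 → no match
3 → no match
4 → match
5 → no match
6 → match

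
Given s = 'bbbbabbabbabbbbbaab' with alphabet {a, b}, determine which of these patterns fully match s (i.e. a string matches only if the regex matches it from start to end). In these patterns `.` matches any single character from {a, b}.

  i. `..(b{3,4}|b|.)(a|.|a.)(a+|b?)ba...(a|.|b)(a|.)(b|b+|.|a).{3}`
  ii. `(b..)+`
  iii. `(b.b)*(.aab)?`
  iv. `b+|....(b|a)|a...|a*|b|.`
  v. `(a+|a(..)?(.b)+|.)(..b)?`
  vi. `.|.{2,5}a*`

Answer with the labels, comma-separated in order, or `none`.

i → no match
ii → no match
iii → match
iv → no match
v → no match
vi → no match

iii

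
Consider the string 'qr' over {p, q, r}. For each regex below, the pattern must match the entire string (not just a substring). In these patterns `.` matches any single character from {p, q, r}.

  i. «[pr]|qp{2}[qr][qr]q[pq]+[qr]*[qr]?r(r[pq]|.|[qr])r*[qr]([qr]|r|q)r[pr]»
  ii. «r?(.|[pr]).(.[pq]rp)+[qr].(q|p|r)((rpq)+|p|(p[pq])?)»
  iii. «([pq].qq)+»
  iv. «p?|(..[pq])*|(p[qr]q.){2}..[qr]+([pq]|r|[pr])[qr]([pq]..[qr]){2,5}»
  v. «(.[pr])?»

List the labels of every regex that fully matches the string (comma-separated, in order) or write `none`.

v

i → no match
ii → no match
iii → no match — must end with 'qq'
iv → no match
v → match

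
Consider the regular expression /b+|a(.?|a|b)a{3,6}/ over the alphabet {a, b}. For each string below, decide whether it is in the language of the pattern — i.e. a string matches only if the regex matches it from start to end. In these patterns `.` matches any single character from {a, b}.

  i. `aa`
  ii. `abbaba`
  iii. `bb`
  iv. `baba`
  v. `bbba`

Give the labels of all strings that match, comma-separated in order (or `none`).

i. `aa` → no match
ii. `abbaba` → no match
iii. `bb` → match
iv. `baba` → no match
v. `bbba` → no match

iii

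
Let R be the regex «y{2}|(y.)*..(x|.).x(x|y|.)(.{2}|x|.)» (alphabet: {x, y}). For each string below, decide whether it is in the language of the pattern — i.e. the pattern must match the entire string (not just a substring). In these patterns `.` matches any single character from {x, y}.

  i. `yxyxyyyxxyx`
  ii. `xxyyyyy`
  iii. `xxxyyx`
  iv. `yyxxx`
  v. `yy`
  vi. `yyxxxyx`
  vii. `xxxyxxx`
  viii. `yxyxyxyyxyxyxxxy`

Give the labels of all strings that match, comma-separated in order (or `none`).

i, v, vi, vii, viii

i → match
ii → no match
iii → no match
iv → no match
v → match
vi → match
vii → match
viii → match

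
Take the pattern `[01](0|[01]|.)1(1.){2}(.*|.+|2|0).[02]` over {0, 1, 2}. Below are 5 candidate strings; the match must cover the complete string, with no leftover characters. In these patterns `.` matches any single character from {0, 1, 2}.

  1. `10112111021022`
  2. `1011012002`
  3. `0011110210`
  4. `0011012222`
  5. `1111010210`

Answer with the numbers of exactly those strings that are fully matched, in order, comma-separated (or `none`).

1, 2, 3, 4, 5

1 → match
2. `1011012002` → match
3. `0011110210` → match
4. `0011012222` → match
5. `1111010210` → match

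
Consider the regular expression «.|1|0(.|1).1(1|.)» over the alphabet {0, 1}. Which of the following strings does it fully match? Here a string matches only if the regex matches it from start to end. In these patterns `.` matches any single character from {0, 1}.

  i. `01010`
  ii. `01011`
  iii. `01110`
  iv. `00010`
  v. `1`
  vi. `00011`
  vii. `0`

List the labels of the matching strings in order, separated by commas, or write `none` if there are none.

i, ii, iii, iv, v, vi, vii

i → match
ii → match
iii → match
iv → match
v → match
vi → match
vii → match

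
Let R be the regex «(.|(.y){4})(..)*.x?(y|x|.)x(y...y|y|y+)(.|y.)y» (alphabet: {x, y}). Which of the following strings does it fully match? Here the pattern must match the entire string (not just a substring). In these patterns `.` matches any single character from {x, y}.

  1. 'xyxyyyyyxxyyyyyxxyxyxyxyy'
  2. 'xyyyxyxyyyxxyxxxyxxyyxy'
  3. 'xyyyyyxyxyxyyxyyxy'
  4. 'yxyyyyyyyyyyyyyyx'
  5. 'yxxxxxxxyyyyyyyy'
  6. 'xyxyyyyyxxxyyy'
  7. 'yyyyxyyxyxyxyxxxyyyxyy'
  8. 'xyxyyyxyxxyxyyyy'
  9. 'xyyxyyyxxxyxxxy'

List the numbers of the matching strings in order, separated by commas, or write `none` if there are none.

1 → no match
2 → match
3 → match
4 → no match — must end with 'y'
5 → match
6 → match
7 → no match
8 → match
9 → no match

2, 3, 5, 6, 8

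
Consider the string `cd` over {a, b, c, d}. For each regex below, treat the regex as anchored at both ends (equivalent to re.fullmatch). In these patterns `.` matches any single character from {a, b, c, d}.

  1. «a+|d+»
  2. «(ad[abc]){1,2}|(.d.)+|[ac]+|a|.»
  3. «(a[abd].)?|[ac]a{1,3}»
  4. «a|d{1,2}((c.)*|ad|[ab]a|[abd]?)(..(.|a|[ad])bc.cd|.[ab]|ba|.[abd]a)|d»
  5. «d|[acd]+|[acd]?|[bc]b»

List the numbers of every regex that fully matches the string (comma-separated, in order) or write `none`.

1 → no match
2 → no match
3 → no match
4 → no match
5 → match

5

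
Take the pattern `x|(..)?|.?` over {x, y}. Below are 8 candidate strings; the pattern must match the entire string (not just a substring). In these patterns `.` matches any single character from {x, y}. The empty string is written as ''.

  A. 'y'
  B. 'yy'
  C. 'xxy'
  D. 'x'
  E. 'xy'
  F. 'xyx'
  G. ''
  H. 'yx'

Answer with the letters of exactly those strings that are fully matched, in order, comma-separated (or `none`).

A, B, D, E, G, H

A. 'y' → match
B. 'yy' → match
C. 'xxy' → no match
D. 'x' → match
E. 'xy' → match
F. 'xyx' → no match
G. '' → match
H. 'yx' → match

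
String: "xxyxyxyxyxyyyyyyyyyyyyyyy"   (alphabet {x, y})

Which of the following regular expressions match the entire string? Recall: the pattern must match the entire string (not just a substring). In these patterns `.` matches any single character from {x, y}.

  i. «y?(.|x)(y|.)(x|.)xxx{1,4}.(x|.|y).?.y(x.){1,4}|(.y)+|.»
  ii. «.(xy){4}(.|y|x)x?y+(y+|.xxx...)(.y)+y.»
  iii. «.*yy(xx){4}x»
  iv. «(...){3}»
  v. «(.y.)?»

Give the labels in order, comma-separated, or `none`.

ii

i → no match
ii → match
iii → no match — must end with "xxx"
iv → no match
v → no match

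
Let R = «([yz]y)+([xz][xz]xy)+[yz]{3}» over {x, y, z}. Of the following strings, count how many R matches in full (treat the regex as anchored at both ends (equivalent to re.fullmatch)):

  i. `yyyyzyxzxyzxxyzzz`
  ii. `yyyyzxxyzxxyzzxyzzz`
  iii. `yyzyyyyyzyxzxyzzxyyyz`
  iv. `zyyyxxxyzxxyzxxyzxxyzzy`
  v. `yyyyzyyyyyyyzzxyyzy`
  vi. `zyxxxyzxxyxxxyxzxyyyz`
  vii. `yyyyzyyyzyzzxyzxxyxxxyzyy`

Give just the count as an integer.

i → match
ii → match
iii → match
iv → match
v → match
vi → match
vii → match
Total matched: 7

7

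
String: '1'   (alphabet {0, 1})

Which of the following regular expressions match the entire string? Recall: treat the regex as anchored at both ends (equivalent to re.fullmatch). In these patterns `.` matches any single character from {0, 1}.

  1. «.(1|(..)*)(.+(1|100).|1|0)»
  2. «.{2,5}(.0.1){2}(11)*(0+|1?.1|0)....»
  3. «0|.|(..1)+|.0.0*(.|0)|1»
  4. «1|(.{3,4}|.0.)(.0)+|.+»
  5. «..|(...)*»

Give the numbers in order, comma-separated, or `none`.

1 → no match
2 → no match
3 → match
4 → match
5 → no match

3, 4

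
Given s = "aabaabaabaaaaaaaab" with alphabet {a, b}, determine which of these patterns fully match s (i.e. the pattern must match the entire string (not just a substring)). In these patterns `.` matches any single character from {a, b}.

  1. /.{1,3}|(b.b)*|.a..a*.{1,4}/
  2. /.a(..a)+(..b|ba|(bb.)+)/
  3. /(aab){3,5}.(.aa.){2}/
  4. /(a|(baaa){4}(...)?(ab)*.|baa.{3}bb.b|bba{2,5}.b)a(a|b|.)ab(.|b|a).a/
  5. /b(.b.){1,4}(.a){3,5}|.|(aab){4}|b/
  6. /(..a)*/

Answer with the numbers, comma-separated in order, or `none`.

3

1 → no match
2 → no match
3 → match
4 → no match — must end with "a"
5 → no match
6 → no match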